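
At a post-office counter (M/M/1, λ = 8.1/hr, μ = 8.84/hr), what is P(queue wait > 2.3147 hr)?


ρ = 8.1/8.84 = 0.9163
P(Wq > t) = ρ·e^{−(μ−λ)t} = 0.9163·e^{−1.7129}
= 0.9163·0.180346 = 0.165249

Final: 0.165249


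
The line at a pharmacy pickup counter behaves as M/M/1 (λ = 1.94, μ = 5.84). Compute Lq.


ρ = 1.94/5.84 = 0.3322
Lq = ρ²/(1−ρ) = 0.1104/0.6678 = 0.1652

Final: 0.1652


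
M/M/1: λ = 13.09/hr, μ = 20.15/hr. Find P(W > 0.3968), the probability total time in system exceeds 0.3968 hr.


W ~ Exponential(μ−λ) for M/M/1.
μ − λ = 20.15 − 13.09 = 7.0600
P(W > t) = e^{−(μ−λ)t} = e^{−2.8014} = 0.060725

Final: 0.060725


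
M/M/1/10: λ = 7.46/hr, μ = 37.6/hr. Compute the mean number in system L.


ρ = 7.46/37.6 = 0.1984
L = ρ[1 − (K+1)ρ^K + Kρ^(K+1)] / [(1−ρ)(1−ρ^(K+1))]
Numerator: 0.1984·(1 − 11·0.00000009452 + 10·0.00000001875) = 0.198404
Denominator: (0.8016)·(1.000000) = 0.801596
L = 0.198404/0.801596 = 0.2475

Final: 0.2475


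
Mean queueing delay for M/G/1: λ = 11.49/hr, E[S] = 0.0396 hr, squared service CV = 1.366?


ρ = λ·E[S] = 11.49·0.0396 = 0.4550
E[S²] = E[S]²(1+C_s²) = 0.0396²·(1+1.366) = 0.003710
Wq = λ·E[S²]/(2(1−ρ)) = 11.49·0.003710/(2·0.5450) = 0.03911 hr

Final: 0.03911 hr


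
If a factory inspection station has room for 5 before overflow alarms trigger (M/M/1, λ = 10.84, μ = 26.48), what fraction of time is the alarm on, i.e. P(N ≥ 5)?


ρ = 10.84/26.48 = 0.4094
P(N ≥ n) = ρ^n = 0.4094^5 = 0.011496

Final: 0.011496


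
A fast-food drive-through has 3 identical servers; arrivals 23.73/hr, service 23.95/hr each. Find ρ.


ρ = λ/(cμ) = 23.73/(3·23.95) = 23.73/71.85 = 0.3303

Final: 0.3303


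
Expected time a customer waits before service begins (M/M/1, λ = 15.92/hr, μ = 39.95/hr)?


ρ = 15.92/39.95 = 0.3985
Wq = ρ/(μ−λ) = 0.3985/(39.95 − 15.92) = 0.3985/24.03 = 0.01658 hr

Final: 0.01658 hr


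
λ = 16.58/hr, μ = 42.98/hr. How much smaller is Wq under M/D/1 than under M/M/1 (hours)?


ρ = 16.58/42.98 = 0.3858
Wq(M/M/1) = ρ/(μ−λ) = 0.3858/26.40 = 0.01461 hr
Wq(M/D/1) = ρ/(2(μ−λ)) = 0.007306 hr
Savings = 0.01461 − 0.007306 = 0.007306 hr

Final: 0.007306 hr


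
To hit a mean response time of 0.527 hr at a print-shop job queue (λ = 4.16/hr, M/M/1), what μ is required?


W = 1/(μ−λ) ⇒ μ − λ = 1/W = 1/0.527 = 1.8975
μ = λ + 1/W = 4.16 + 1.8975 = 6.0575 per hr

Final: 6.0575 /hr


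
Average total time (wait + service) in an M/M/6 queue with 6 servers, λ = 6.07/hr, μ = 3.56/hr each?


a = 1.7051; ρ = 0.2842; P₀ = 0.181661
Lq = P₀·a^c·ρ/(c!(1−ρ)²) = 0.003438
Wq = Lq/λ = 0.003438/6.07 = 0.0005664 hr
W = Wq + 1/μ = 0.0005664 + 0.28090 = 0.28147 hr

Final: 0.28147 hr


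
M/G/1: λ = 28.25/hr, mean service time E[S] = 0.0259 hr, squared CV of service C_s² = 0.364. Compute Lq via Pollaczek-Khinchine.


ρ = λ·E[S] = 28.25·0.0259 = 0.7317
Lq = ρ²(1+C_s²)/(2(1−ρ)) = 0.5353·(1+0.364)/(2·0.2683)
= 0.5353·1.3640/0.5367 = 1.36069

Final: 1.36069


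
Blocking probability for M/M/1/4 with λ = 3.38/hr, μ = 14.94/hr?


ρ = λ/μ = 3.38/14.94 = 0.2262
P_K = (1−ρ)ρ^K/(1−ρ^(K+1)) = (0.7738·0.002620)/(1 − 0.0005927)
= 0.002027/0.999407 = 0.002028

Final: 0.002028


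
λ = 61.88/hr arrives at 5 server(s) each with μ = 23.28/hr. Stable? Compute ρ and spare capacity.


Total capacity cμ = 5·23.28 = 116.40/hr
ρ = λ/(cμ) = 61.88/116.40 = 0.5316
Stable ⇔ ρ < 1: YES
Spare capacity = cμ − λ = 116.40 − 61.88 = 54.52/hr

Final: ρ = 0.5316; stable; margin = 54.52/hr


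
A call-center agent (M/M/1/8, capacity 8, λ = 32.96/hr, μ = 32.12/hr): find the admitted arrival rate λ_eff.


ρ = 1.0262; P_K = (1−ρ)ρ^8/(1−ρ^9) = 0.122925
λ_eff = λ(1 − P_K) = 32.96·(1 − 0.122925) = 32.96·0.877075 = 28.9084 /hr

Final: 28.9084 /hr


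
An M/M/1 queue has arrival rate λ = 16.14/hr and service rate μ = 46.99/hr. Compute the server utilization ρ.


ρ = λ/μ = 16.14/46.99 = 0.3435

Final: 0.3435


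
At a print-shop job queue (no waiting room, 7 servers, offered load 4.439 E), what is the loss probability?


B(c,a) = (a^c/c!) / Σ_{k=0}^{c} a^k/k!
a^7/7! = 6.738535
Σ terms (k=0..7): 1.00000 + 4.43900 + 9.85236 + 14.57821 + 16.17817 + 14.36298 + 10.62621 + 6.73853 = 77.775460
B = 6.738535/77.775460 = 0.086641

Final: 0.086641


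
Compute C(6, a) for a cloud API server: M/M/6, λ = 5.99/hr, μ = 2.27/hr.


a = λ/μ = 2.6388; ρ = a/6 = 0.4398
P₀ = 0.070892 (from M/M/c formula)
C(c,a) = [a^c/(c!(1−ρ))]·P₀ = [337.60261/(720·0.5602)]·0.070892
= 0.83700·0.070892 = 0.059337

Final: 0.059337


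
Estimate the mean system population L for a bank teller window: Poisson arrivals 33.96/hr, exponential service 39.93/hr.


ρ = λ/μ = 33.96/39.93 = 0.8505
L = ρ/(1−ρ) = 0.8505/(1 − 0.8505) = 0.8505/0.1495 = 5.6884

Final: 5.6884


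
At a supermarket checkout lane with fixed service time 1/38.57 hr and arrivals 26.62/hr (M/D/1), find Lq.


ρ = 26.62/38.57 = 0.6902
M/D/1: Lq = ρ²/(2(1−ρ)) = 0.4763/(2·0.3098) = 0.76872

Final: 0.76872


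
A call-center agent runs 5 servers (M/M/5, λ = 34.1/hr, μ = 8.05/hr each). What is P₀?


a = λ/μ = 34.1/8.05 = 4.2360; ρ = a/c = 0.8472
Σ_{k=0}^{4} a^k/k! (terms k=0..4) = 1.00000 + 4.23602 + 8.97195 + 12.66847 + 13.41599 = 40.29244
Tail: a^5/(5!(1−ρ)) = 1363.93129/(120·0.1528) = 74.38785
P₀ = 1/(40.29244 + 74.38785) = 1/114.68029 = 0.008720

Final: 0.008720


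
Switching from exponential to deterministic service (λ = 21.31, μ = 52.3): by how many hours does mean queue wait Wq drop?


ρ = 21.31/52.3 = 0.4075
Wq(M/M/1) = ρ/(μ−λ) = 0.4075/30.99 = 0.01315 hr
Wq(M/D/1) = ρ/(2(μ−λ)) = 0.006574 hr
Savings = 0.01315 − 0.006574 = 0.006574 hr

Final: 0.006574 hr


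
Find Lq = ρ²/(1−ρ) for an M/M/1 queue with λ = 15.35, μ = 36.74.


ρ = 15.35/36.74 = 0.4178
Lq = ρ²/(1−ρ) = 0.1746/0.5822 = 0.2998

Final: 0.2998


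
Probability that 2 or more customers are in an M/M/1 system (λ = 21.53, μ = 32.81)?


ρ = 21.53/32.81 = 0.6562
P(N ≥ n) = ρ^n = 0.6562^2 = 0.430602

Final: 0.430602


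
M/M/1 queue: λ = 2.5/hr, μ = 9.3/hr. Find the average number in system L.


ρ = λ/μ = 2.5/9.3 = 0.2688
L = ρ/(1−ρ) = 0.2688/(1 − 0.2688) = 0.2688/0.7312 = 0.3676

Final: 0.3676


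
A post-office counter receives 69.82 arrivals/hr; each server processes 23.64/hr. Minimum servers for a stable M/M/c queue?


Stability requires cμ > λ ⇔ c > λ/μ.
λ/μ = 69.82/23.64 = 2.9535
Minimum integer c = ⌊2.9535⌋ + 1 = 3
Check: 3·23.64 = 70.92 > 69.82, while 2·23.64 = 47.28 ≤ 69.82

Final: 3 servers


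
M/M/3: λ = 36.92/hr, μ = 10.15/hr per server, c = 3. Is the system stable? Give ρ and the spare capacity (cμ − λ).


Total capacity cμ = 3·10.15 = 30.45/hr
ρ = λ/(cμ) = 36.92/30.45 = 1.2125
Stable ⇔ ρ < 1: NO
Spare capacity = cμ − λ = 30.45 − 36.92 = -6.47/hr

Final: ρ = 1.2125; unstable; margin = -6.47/hr


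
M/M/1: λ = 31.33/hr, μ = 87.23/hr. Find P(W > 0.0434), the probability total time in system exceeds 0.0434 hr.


W ~ Exponential(μ−λ) for M/M/1.
μ − λ = 87.23 − 31.33 = 55.9000
P(W > t) = e^{−(μ−λ)t} = e^{−2.4261} = 0.088384

Final: 0.088384


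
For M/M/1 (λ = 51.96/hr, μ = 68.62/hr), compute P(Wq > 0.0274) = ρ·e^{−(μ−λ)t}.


ρ = 51.96/68.62 = 0.7572
P(Wq > t) = ρ·e^{−(μ−λ)t} = 0.7572·e^{−0.4565}
= 0.7572·0.633507 = 0.479700

Final: 0.479700


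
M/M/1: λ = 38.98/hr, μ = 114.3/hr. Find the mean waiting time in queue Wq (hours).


ρ = 38.98/114.3 = 0.3410
Wq = ρ/(μ−λ) = 0.3410/(114.3 − 38.98) = 0.3410/75.32 = 0.004528 hr

Final: 0.004528 hr


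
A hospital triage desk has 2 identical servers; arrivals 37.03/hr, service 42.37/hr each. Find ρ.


ρ = λ/(cμ) = 37.03/(2·42.37) = 37.03/84.74 = 0.4370

Final: 0.4370


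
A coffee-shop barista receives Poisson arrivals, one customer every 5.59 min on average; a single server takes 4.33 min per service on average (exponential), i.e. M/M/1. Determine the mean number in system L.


λ = 60/5.59 = 10.7335 /hr
μ = 60/4.33 = 13.8568 /hr
ρ = λ/μ = 10.7335/13.8568 = 0.7746
L = ρ/(1−ρ) = 0.7746/0.2254 = 3.4365

Final: 3.4365


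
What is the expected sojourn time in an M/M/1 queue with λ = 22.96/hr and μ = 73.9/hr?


W = 1/(μ−λ) = 1/(73.9 − 22.96) = 1/50.94 = 0.01963 hr

Final: 0.01963 hr


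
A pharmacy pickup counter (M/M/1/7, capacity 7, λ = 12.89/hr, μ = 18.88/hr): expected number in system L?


ρ = 12.89/18.88 = 0.6827
L = ρ[1 − (K+1)ρ^K + Kρ^(K+1)] / [(1−ρ)(1−ρ^(K+1))]
Numerator: 0.6827·(1 − 8·0.069144 + 7·0.047207) = 0.530685
Denominator: (0.3173)·(0.952793) = 0.302290
L = 0.530685/0.302290 = 1.7556

Final: 1.7556


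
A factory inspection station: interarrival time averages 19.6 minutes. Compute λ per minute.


λ = 1/(interarrival time) in consistent units.
1 minute = 1 min, so λ = 1/19.6 = 0.05102 per minute

Final: 0.05102 /min


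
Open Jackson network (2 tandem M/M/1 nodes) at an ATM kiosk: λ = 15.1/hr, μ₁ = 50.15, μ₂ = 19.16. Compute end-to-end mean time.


Each node sees arrival rate λ = 15.1/hr (tandem ⇒ throughput preserved).
W₁ = 1/(μ₁−λ) = 1/(50.15−15.1) = 0.02853 hr
W₂ = 1/(μ₂−λ) = 1/(19.16−15.1) = 0.24631 hr
W_total = W₁ + W₂ = 0.02853 + 0.24631 = 0.27484 hr

Final: 0.27484 hr


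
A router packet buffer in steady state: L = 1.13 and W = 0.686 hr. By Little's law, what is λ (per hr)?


λ = L/W = 1.13/0.686 = 1.6472 /hr

Final: 1.6472 /hr


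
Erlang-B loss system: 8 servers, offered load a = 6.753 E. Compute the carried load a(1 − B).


B(8,6.753) = 0.164612 (Erlang-B)
Carried load = a(1 − B) = 6.753·(1 − 0.164612) = 6.753·0.835388 = 5.6414 E

Final: 5.6414 Erlangs


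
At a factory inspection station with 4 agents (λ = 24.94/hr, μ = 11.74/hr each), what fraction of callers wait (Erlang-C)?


a = λ/μ = 2.1244; ρ = a/4 = 0.5311
P₀ = 0.113787 (from M/M/c formula)
C(c,a) = [a^c/(c!(1−ρ))]·P₀ = [20.36636/(24·0.4689)]·0.113787
= 1.80973·0.113787 = 0.205923

Final: 0.205923


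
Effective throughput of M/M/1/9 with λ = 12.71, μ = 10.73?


ρ = 1.1845; P_K = (1−ρ)ρ^9/(1−ρ^10) = 0.190883
λ_eff = λ(1 − P_K) = 12.71·(1 − 0.190883) = 12.71·0.809117 = 10.2839 /hr

Final: 10.2839 /hr


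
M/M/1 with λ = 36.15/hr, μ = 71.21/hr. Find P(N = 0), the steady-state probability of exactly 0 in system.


ρ = 36.15/71.21 = 0.5077
P_n = (1−ρ)·ρ^n = (1 − 0.5077)·0.5077^0 = 0.4923·1.000000 = 0.492347

Final: 0.492347


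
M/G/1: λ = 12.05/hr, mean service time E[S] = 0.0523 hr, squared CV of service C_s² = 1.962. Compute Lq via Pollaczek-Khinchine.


ρ = λ·E[S] = 12.05·0.0523 = 0.6302
Lq = ρ²(1+C_s²)/(2(1−ρ)) = 0.3972·(1+1.962)/(2·0.3698)
= 0.3972·2.9620/0.7396 = 1.59068

Final: 1.59068


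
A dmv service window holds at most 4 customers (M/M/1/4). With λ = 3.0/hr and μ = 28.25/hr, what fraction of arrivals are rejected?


ρ = λ/μ = 3.0/28.25 = 0.1062
P_K = (1−ρ)ρ^K/(1−ρ^(K+1)) = (0.8938·0.0001272)/(1 − 0.00001351)
= 0.0001137/0.999986 = 0.0001137

Final: 0.0001137


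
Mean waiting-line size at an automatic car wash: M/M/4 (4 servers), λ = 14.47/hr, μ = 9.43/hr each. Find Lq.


a = λ/μ = 1.5345; ρ = a/4 = 0.3836
P₀ = 0.213279
Lq = P₀·a^c·ρ / (c!·(1−ρ)²) = 0.213279·5.54405·0.3836/(24·0.37993)
= 0.04975

Final: 0.04975


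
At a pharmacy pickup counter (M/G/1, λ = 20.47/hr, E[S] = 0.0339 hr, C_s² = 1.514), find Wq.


ρ = λ·E[S] = 20.47·0.0339 = 0.6939
E[S²] = E[S]²(1+C_s²) = 0.0339²·(1+1.514) = 0.002889
Wq = λ·E[S²]/(2(1−ρ)) = 20.47·0.002889/(2·0.3061) = 0.09661 hr

Final: 0.09661 hr


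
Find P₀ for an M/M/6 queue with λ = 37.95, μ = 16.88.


a = λ/μ = 37.95/16.88 = 2.2482; ρ = a/c = 0.3747
Σ_{k=0}^{5} a^k/k! (terms k=0..5) = 1.00000 + 2.24822 + 2.52725 + 1.89394 + 1.06450 + 0.47865 = 9.21257
Tail: a^6/(6!(1−ρ)) = 129.13264/(720·0.6253) = 0.28683
P₀ = 1/(9.21257 + 0.28683) = 1/9.49939 = 0.105270

Final: 0.105270


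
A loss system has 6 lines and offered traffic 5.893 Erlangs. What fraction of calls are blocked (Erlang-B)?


B(c,a) = (a^c/c!) / Σ_{k=0}^{c} a^k/k!
a^6/6! = 58.168270
Σ terms (k=0..6): 1.00000 + 5.89300 + 17.36372 + 34.10814 + 50.24982 + 59.22444 + 58.16827 = 226.007399
B = 58.168270/226.007399 = 0.257373

Final: 0.257373


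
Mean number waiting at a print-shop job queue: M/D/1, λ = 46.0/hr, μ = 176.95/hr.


ρ = 46.0/176.95 = 0.2600
M/D/1: Lq = ρ²/(2(1−ρ)) = 0.06758/(2·0.7400) = 0.04566

Final: 0.04566


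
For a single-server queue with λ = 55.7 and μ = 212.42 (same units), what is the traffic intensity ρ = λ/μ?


ρ = λ/μ = 55.7/212.42 = 0.2622

Final: 0.2622


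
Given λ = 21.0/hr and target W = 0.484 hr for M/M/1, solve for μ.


W = 1/(μ−λ) ⇒ μ − λ = 1/W = 1/0.484 = 2.0661
μ = λ + 1/W = 21.0 + 2.0661 = 23.0661 per hr

Final: 23.0661 /hr


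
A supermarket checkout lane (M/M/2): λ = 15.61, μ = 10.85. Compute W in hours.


a = 1.4387; ρ = 0.7194; P₀ = 0.163227
Lq = P₀·a^c·ρ/(c!(1−ρ)²) = 1.54290
Wq = Lq/λ = 1.54290/15.61 = 0.09884 hr
W = Wq + 1/μ = 0.09884 + 0.09217 = 0.19101 hr

Final: 0.19101 hr


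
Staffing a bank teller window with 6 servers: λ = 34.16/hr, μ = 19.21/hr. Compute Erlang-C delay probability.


a = λ/μ = 1.7782; ρ = a/6 = 0.2964
P₀ = 0.168813 (from M/M/c formula)
C(c,a) = [a^c/(c!(1−ρ))]·P₀ = [31.61863/(720·0.7036)]·0.168813
= 0.06241·0.168813 = 0.010536

Final: 0.010536


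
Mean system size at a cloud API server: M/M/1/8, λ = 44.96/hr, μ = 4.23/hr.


ρ = 44.96/4.23 = 10.6288
L = ρ[1 − (K+1)ρ^K + Kρ^(K+1)] / [(1−ρ)(1−ρ^(K+1))]
Numerator: 10.6288·(1 − 9·162887396.368186 + 8·1731304335.866114) = 131632337471.125473
Denominator: (-9.6288)·(-1731304334.866114) = 16670455214.916502
L = 131632337471.125473/16670455214.916502 = 7.8961

Final: 7.8961


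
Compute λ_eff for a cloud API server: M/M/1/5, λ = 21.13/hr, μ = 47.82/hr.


ρ = 0.4419; P_K = (1−ρ)ρ^5/(1−ρ^6) = 0.009472
λ_eff = λ(1 − P_K) = 21.13·(1 − 0.009472) = 21.13·0.990528 = 20.9299 /hr

Final: 20.9299 /hr


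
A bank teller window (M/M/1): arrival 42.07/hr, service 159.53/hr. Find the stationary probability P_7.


ρ = 42.07/159.53 = 0.2637
P_n = (1−ρ)·ρ^n = (1 − 0.2637)·0.2637^7 = 0.7363·0.00008870 = 0.00006531

Final: 0.00006531


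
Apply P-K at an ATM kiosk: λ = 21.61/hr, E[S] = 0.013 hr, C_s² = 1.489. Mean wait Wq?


ρ = λ·E[S] = 21.61·0.013 = 0.2809
E[S²] = E[S]²(1+C_s²) = 0.013²·(1+1.489) = 0.0004206
Wq = λ·E[S²]/(2(1−ρ)) = 21.61·0.0004206/(2·0.7191) = 0.006321 hr

Final: 0.006321 hr


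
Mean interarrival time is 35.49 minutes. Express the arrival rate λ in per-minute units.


λ = 1/(interarrival time) in consistent units.
1 minute = 1 min, so λ = 1/35.49 = 0.02818 per minute

Final: 0.02818 /min


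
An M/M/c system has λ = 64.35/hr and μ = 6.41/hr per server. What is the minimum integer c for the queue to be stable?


Stability requires cμ > λ ⇔ c > λ/μ.
λ/μ = 64.35/6.41 = 10.0390
Minimum integer c = ⌊10.0390⌋ + 1 = 11
Check: 11·6.41 = 70.51 > 64.35, while 10·6.41 = 64.10 ≤ 64.35

Final: 11 servers


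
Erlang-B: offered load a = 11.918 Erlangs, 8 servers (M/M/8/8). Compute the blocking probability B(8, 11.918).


B(c,a) = (a^c/c!) / Σ_{k=0}^{c} a^k/k!
a^8/8! = 10095.004695
Σ terms (k=0..8): 1.00000 + 11.91800 + 71.01936 + 282.13625 + 840.62496 + 2003.71366 + 3980.04324 + 6776.30790 + 10095.00470 = 24061.768073
B = 10095.004695/24061.768073 = 0.419545

Final: 0.419545


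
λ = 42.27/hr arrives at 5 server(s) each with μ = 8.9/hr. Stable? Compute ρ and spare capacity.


Total capacity cμ = 5·8.9 = 44.50/hr
ρ = λ/(cμ) = 42.27/44.50 = 0.9499
Stable ⇔ ρ < 1: YES
Spare capacity = cμ − λ = 44.50 − 42.27 = 2.23/hr

Final: ρ = 0.9499; stable; margin = 2.23/hr


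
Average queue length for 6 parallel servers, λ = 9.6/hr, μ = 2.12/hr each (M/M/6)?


a = λ/μ = 4.5283; ρ = a/6 = 0.7547
P₀ = 0.008813
Lq = P₀·a^c·ρ / (c!·(1−ρ)²) = 0.008813·8622.08366·0.7547/(720·0.06016)
= 1.32393

Final: 1.32393


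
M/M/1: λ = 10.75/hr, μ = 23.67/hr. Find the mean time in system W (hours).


W = 1/(μ−λ) = 1/(23.67 − 10.75) = 1/12.92 = 0.07740 hr

Final: 0.07740 hr


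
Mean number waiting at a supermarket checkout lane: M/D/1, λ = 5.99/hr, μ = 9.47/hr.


ρ = 5.99/9.47 = 0.6325
M/D/1: Lq = ρ²/(2(1−ρ)) = 0.4001/(2·0.3675) = 0.54437

Final: 0.54437


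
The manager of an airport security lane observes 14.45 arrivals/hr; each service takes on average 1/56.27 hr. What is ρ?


ρ = λ/μ = 14.45/56.27 = 0.2568

Final: 0.2568


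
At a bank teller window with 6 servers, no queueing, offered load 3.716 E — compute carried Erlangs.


B(6,3.716) = 0.097056 (Erlang-B)
Carried load = a(1 − B) = 3.716·(1 − 0.097056) = 3.716·0.902944 = 3.3553 E

Final: 3.3553 Erlangs


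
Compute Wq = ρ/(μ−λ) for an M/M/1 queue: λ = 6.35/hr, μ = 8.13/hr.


ρ = 6.35/8.13 = 0.7811
Wq = ρ/(μ−λ) = 0.7811/(8.13 − 6.35) = 0.7811/1.78 = 0.4388 hr

Final: 0.4388 hr


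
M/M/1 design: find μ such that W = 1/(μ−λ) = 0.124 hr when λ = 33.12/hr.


W = 1/(μ−λ) ⇒ μ − λ = 1/W = 1/0.124 = 8.0645
μ = λ + 1/W = 33.12 + 8.0645 = 41.1845 per hr

Final: 41.1845 /hr


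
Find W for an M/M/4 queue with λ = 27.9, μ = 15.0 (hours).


a = 1.8600; ρ = 0.4650; P₀ = 0.151643
Lq = P₀·a^c·ρ/(c!(1−ρ)²) = 0.12286
Wq = Lq/λ = 0.12286/27.9 = 0.004404 hr
W = Wq + 1/μ = 0.004404 + 0.06667 = 0.07107 hr

Final: 0.07107 hr


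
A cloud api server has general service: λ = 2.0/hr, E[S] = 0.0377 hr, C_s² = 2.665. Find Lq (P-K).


ρ = λ·E[S] = 2.0·0.0377 = 0.07540
Lq = ρ²(1+C_s²)/(2(1−ρ)) = 0.005685·(1+2.665)/(2·0.9246)
= 0.005685·3.6650/1.8492 = 0.01127

Final: 0.01127


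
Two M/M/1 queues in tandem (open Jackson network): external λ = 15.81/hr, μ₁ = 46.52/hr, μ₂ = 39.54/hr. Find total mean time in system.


Each node sees arrival rate λ = 15.81/hr (tandem ⇒ throughput preserved).
W₁ = 1/(μ₁−λ) = 1/(46.52−15.81) = 0.03256 hr
W₂ = 1/(μ₂−λ) = 1/(39.54−15.81) = 0.04214 hr
W_total = W₁ + W₂ = 0.03256 + 0.04214 = 0.07470 hr

Final: 0.07470 hr


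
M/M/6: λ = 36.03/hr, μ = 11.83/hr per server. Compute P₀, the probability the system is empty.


a = λ/μ = 36.03/11.83 = 3.0456; ρ = a/c = 0.5076
Σ_{k=0}^{5} a^k/k! (terms k=0..5) = 1.00000 + 3.04565 + 4.63798 + 4.70855 + 3.58515 + 2.18382 = 19.16114
Tail: a^6/(6!(1−ρ)) = 798.13638/(720·0.4924) = 2.25130
P₀ = 1/(19.16114 + 2.25130) = 1/21.41244 = 0.046702

Final: 0.046702


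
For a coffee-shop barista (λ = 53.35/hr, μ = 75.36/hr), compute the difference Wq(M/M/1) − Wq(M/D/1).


ρ = 53.35/75.36 = 0.7079
Wq(M/M/1) = ρ/(μ−λ) = 0.7079/22.01 = 0.03216 hr
Wq(M/D/1) = ρ/(2(μ−λ)) = 0.01608 hr
Savings = 0.03216 − 0.01608 = 0.01608 hr

Final: 0.01608 hr


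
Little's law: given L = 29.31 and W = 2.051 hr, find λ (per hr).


λ = L/W = 29.31/2.051 = 14.2906 /hr

Final: 14.2906 /hr


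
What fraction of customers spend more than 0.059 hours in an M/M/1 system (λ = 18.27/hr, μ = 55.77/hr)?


W ~ Exponential(μ−λ) for M/M/1.
μ − λ = 55.77 − 18.27 = 37.5000
P(W > t) = e^{−(μ−λ)t} = e^{−2.2125} = 0.109427

Final: 0.109427


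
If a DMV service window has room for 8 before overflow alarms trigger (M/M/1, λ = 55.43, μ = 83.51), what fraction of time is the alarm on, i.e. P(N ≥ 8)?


ρ = 55.43/83.51 = 0.6638
P(N ≥ n) = ρ^n = 0.6638^8 = 0.037675

Final: 0.037675


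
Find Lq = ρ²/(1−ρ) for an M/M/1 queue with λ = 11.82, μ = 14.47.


ρ = 11.82/14.47 = 0.8169
Lq = ρ²/(1−ρ) = 0.6673/0.1831 = 3.6435

Final: 3.6435


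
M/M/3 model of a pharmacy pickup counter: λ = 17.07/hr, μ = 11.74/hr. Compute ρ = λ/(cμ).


ρ = λ/(cμ) = 17.07/(3·11.74) = 17.07/35.22 = 0.4847

Final: 0.4847


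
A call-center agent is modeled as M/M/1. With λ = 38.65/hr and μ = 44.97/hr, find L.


ρ = λ/μ = 38.65/44.97 = 0.8595
L = ρ/(1−ρ) = 0.8595/(1 − 0.8595) = 0.8595/0.1405 = 6.1155

Final: 6.1155


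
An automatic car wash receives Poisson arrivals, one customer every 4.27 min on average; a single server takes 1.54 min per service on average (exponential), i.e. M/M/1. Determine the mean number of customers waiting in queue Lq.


λ = 60/4.27 = 14.0515 /hr
μ = 60/1.54 = 38.9610 /hr
ρ = λ/μ = 14.0515/38.9610 = 0.3607
Lq = ρ²/(1−ρ) = 0.1301/0.6393 = 0.2034

Final: 0.2034


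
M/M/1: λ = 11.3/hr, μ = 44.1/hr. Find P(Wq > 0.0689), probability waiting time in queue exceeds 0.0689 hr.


ρ = 11.3/44.1 = 0.2562
P(Wq > t) = ρ·e^{−(μ−λ)t} = 0.2562·e^{−2.2599}
= 0.2562·0.104359 = 0.026740

Final: 0.026740


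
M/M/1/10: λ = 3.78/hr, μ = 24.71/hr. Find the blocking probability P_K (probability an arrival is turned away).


ρ = λ/μ = 3.78/24.71 = 0.1530
P_K = (1−ρ)ρ^K/(1−ρ^(K+1)) = (0.8470·0.000000007018)/(1 − 0.000000001074)
= 0.000000005944/1.000000 = 0.000000005944

Final: 0.000000005944


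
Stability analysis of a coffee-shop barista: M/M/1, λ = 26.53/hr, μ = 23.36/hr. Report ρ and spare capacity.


Total capacity cμ = 1·23.36 = 23.36/hr
ρ = λ/(cμ) = 26.53/23.36 = 1.1357
Stable ⇔ ρ < 1: NO
Spare capacity = cμ − λ = 23.36 − 26.53 = -3.17/hr

Final: ρ = 1.1357; unstable; margin = -3.17/hr


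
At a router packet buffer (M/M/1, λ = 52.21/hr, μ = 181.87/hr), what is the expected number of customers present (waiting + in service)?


ρ = λ/μ = 52.21/181.87 = 0.2871
L = ρ/(1−ρ) = 0.2871/(1 − 0.2871) = 0.2871/0.7129 = 0.4027

Final: 0.4027


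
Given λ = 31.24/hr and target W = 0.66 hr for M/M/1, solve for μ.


W = 1/(μ−λ) ⇒ μ − λ = 1/W = 1/0.66 = 1.5152
μ = λ + 1/W = 31.24 + 1.5152 = 32.7552 per hr

Final: 32.7552 /hr


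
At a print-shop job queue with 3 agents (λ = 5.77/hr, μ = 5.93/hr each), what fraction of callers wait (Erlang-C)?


a = λ/μ = 0.9730; ρ = a/3 = 0.3243
P₀ = 0.374022 (from M/M/c formula)
C(c,a) = [a^c/(c!(1−ρ))]·P₀ = [0.92122/(6·0.6757)]·0.374022
= 0.22724·0.374022 = 0.084992

Final: 0.084992


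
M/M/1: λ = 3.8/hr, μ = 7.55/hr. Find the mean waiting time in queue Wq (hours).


ρ = 3.8/7.55 = 0.5033
Wq = ρ/(μ−λ) = 0.5033/(7.55 − 3.8) = 0.5033/3.75 = 0.1342 hr

Final: 0.1342 hr


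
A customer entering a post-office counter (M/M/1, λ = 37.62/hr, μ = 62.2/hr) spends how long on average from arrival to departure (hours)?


W = 1/(μ−λ) = 1/(62.2 − 37.62) = 1/24.58 = 0.04068 hr

Final: 0.04068 hr


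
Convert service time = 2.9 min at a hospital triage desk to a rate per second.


μ = 1/(service time) in consistent units.
1 second = 0.0166667 min, so μ = 0.0166667/2.9 = 0.005747 per second

Final: 0.005747 /sec


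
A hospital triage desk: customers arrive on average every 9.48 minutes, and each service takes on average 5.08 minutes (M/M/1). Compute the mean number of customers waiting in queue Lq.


λ = 60/9.48 = 6.3291 /hr
μ = 60/5.08 = 11.8110 /hr
ρ = λ/μ = 6.3291/11.8110 = 0.5359
Lq = ρ²/(1−ρ) = 0.2872/0.4641 = 0.6187

Final: 0.6187


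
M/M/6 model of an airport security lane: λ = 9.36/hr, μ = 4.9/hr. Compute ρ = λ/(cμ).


ρ = λ/(cμ) = 9.36/(6·4.9) = 9.36/29.40 = 0.3184

Final: 0.3184


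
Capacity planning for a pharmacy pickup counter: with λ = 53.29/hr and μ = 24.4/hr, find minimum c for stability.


Stability requires cμ > λ ⇔ c > λ/μ.
λ/μ = 53.29/24.4 = 2.1840
Minimum integer c = ⌊2.1840⌋ + 1 = 3
Check: 3·24.4 = 73.20 > 53.29, while 2·24.4 = 48.80 ≤ 53.29

Final: 3 servers


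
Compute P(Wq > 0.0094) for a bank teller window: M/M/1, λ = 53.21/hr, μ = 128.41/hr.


ρ = 53.21/128.41 = 0.4144
P(Wq > t) = ρ·e^{−(μ−λ)t} = 0.4144·e^{−0.7069}
= 0.4144·0.493181 = 0.204362

Final: 0.204362


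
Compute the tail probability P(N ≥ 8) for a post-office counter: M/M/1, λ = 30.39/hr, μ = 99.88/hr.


ρ = 30.39/99.88 = 0.3043
P(N ≥ n) = ρ^n = 0.3043^8 = 0.00007345

Final: 0.00007345


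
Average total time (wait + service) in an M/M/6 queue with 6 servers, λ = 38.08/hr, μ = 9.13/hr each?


a = 4.1709; ρ = 0.6951; P₀ = 0.013685
Lq = P₀·a^c·ρ/(c!(1−ρ)²) = 0.74842
Wq = Lq/λ = 0.74842/38.08 = 0.01965 hr
W = Wq + 1/μ = 0.01965 + 0.10953 = 0.12918 hr

Final: 0.12918 hr


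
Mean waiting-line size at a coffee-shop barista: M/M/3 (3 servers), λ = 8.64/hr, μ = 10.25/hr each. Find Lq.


a = λ/μ = 0.8429; ρ = a/3 = 0.2810
P₀ = 0.427896
Lq = P₀·a^c·ρ / (c!·(1−ρ)²) = 0.427896·0.59892·0.2810/(6·0.51700)
= 0.02321

Final: 0.02321


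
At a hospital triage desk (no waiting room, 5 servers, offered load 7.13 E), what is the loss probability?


B(c,a) = (a^c/c!) / Σ_{k=0}^{c} a^k/k!
a^5/5! = 153.555863
Σ terms (k=0..5): 1.00000 + 7.13000 + 25.41845 + 60.41118 + 107.68293 + 153.55586 = 355.198429
B = 153.555863/355.198429 = 0.432310

Final: 0.432310


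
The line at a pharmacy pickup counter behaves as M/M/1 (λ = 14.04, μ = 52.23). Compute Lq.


ρ = 14.04/52.23 = 0.2688
Lq = ρ²/(1−ρ) = 0.07226/0.7312 = 0.09882

Final: 0.09882


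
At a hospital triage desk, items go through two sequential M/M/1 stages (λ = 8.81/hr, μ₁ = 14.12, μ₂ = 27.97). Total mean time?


Each node sees arrival rate λ = 8.81/hr (tandem ⇒ throughput preserved).
W₁ = 1/(μ₁−λ) = 1/(14.12−8.81) = 0.18832 hr
W₂ = 1/(μ₂−λ) = 1/(27.97−8.81) = 0.05219 hr
W_total = W₁ + W₂ = 0.18832 + 0.05219 = 0.24052 hr

Final: 0.24052 hr


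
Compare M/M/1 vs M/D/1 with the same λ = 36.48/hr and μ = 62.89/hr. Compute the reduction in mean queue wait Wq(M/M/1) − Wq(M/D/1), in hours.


ρ = 36.48/62.89 = 0.5801
Wq(M/M/1) = ρ/(μ−λ) = 0.5801/26.41 = 0.02196 hr
Wq(M/D/1) = ρ/(2(μ−λ)) = 0.01098 hr
Savings = 0.02196 − 0.01098 = 0.01098 hr

Final: 0.01098 hr


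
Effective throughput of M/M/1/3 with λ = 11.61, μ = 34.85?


ρ = 0.3331; P_K = (1−ρ)ρ^3/(1−ρ^4) = 0.024963
λ_eff = λ(1 − P_K) = 11.61·(1 − 0.024963) = 11.61·0.975037 = 11.3202 /hr

Final: 11.3202 /hr


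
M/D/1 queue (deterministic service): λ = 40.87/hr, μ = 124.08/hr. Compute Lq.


ρ = 40.87/124.08 = 0.3294
M/D/1: Lq = ρ²/(2(1−ρ)) = 0.1085/(2·0.6706) = 0.08089

Final: 0.08089


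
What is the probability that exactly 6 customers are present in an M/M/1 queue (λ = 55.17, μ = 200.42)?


ρ = 55.17/200.42 = 0.2753
P_n = (1−ρ)·ρ^n = (1 − 0.2753)·0.2753^6 = 0.7247·0.0004351 = 0.0003153

Final: 0.0003153


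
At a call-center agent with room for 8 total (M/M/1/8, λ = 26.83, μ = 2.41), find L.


ρ = 26.83/2.41 = 11.1328
L = ρ[1 − (K+1)ρ^K + Kρ^(K+1)] / [(1−ρ)(1−ρ^(K+1))]
Numerator: 11.1328·(1 − 9·235954921.813333 + 8·2626834254.046354) = 210310236242.769287
Denominator: (-10.1328)·(-2626834253.046354) = 26617133800.577576
L = 210310236242.769287/26617133800.577576 = 7.9013

Final: 7.9013


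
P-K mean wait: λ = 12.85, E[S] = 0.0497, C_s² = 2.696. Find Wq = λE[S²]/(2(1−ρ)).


ρ = λ·E[S] = 12.85·0.0497 = 0.6386
E[S²] = E[S]²(1+C_s²) = 0.0497²·(1+2.696) = 0.009129
Wq = λ·E[S²]/(2(1−ρ)) = 12.85·0.009129/(2·0.3614) = 0.16232 hr

Final: 0.16232 hr


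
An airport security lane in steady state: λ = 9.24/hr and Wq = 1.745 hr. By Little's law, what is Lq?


Lq = λWq = 9.24·1.745 = 16.1238

Final: 16.1238


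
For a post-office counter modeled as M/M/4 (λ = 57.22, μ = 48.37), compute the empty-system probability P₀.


a = λ/μ = 57.22/48.37 = 1.1830; ρ = a/c = 0.2957
Σ_{k=0}^{3} a^k/k! (terms k=0..3) = 1.00000 + 1.18296 + 0.69970 + 0.27591 = 3.15858
Tail: a^4/(4!(1−ρ)) = 1.95834/(24·0.7043) = 0.11586
P₀ = 1/(3.15858 + 0.11586) = 1/3.27444 = 0.305396

Final: 0.305396


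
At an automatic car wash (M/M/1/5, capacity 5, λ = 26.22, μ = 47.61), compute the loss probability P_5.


ρ = λ/μ = 26.22/47.61 = 0.5507
P_K = (1−ρ)ρ^K/(1−ρ^(K+1)) = (0.4493·0.050661)/(1 − 0.027900)
= 0.022761/0.972100 = 0.023414

Final: 0.023414


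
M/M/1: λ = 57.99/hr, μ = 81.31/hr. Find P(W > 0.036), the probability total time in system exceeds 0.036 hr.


W ~ Exponential(μ−λ) for M/M/1.
μ − λ = 81.31 − 57.99 = 23.3200
P(W > t) = e^{−(μ−λ)t} = e^{−0.8395} = 0.431918

Final: 0.431918


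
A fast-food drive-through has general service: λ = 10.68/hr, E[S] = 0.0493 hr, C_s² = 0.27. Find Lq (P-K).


ρ = λ·E[S] = 10.68·0.0493 = 0.5265
Lq = ρ²(1+C_s²)/(2(1−ρ)) = 0.2772·(1+0.27)/(2·0.4735)
= 0.2772·1.2700/0.9470 = 0.37180

Final: 0.37180


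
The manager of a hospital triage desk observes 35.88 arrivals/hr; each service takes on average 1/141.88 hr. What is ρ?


ρ = λ/μ = 35.88/141.88 = 0.2529

Final: 0.2529


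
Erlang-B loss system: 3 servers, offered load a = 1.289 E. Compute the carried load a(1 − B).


B(3,1.289) = 0.102669 (Erlang-B)
Carried load = a(1 − B) = 1.289·(1 − 0.102669) = 1.289·0.897331 = 1.1567 E

Final: 1.1567 Erlangs


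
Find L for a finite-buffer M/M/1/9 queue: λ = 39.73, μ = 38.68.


ρ = 39.73/38.68 = 1.0271
L = ρ[1 − (K+1)ρ^K + Kρ^(K+1)] / [(1−ρ)(1−ρ^(K+1))]
Numerator: 1.0271·(1 − 10·1.272591 + 9·1.307137) = 0.039359
Denominator: (-0.02715)·(-0.307137) = 0.008337
L = 0.039359/0.008337 = 4.7207

Final: 4.7207


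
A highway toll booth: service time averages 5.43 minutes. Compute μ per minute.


μ = 1/(service time) in consistent units.
1 minute = 1 min, so μ = 1/5.43 = 0.1842 per minute

Final: 0.1842 /min


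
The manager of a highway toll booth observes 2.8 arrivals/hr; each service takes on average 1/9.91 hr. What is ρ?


ρ = λ/μ = 2.8/9.91 = 0.2825

Final: 0.2825


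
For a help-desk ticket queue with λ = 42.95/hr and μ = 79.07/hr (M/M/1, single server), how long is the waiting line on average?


ρ = 42.95/79.07 = 0.5432
Lq = ρ²/(1−ρ) = 0.2951/0.4568 = 0.6459

Final: 0.6459


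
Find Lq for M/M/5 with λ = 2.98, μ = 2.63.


a = λ/μ = 1.1331; ρ = a/5 = 0.2266
P₀ = 0.321929
Lq = P₀·a^c·ρ / (c!·(1−ρ)²) = 0.321929·1.86768·0.2266/(120·0.59812)
= 0.001898

Final: 0.001898


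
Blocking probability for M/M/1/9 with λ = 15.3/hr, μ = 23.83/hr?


ρ = λ/μ = 15.3/23.83 = 0.6420
P_K = (1−ρ)ρ^K/(1−ρ^(K+1)) = (0.3580·0.018540)/(1 − 0.011903)
= 0.006636/0.988097 = 0.006716

Final: 0.006716


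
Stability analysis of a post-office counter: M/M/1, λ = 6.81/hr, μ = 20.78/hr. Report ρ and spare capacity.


Total capacity cμ = 1·20.78 = 20.78/hr
ρ = λ/(cμ) = 6.81/20.78 = 0.3277
Stable ⇔ ρ < 1: YES
Spare capacity = cμ − λ = 20.78 − 6.81 = 13.97/hr

Final: ρ = 0.3277; stable; margin = 13.97/hr


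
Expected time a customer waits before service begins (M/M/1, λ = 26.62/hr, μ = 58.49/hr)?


ρ = 26.62/58.49 = 0.4551
Wq = ρ/(μ−λ) = 0.4551/(58.49 − 26.62) = 0.4551/31.87 = 0.01428 hr

Final: 0.01428 hr


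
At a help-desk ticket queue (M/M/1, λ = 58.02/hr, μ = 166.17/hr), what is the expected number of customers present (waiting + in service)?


ρ = λ/μ = 58.02/166.17 = 0.3492
L = ρ/(1−ρ) = 0.3492/(1 − 0.3492) = 0.3492/0.6508 = 0.5365

Final: 0.5365


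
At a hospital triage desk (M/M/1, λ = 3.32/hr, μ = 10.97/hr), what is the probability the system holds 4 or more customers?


ρ = 3.32/10.97 = 0.3026
P(N ≥ n) = ρ^n = 0.3026^4 = 0.008389

Final: 0.008389


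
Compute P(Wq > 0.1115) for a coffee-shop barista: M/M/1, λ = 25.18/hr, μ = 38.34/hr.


ρ = 25.18/38.34 = 0.6568
P(Wq > t) = ρ·e^{−(μ−λ)t} = 0.6568·e^{−1.4673}
= 0.6568·0.230538 = 0.151407

Final: 0.151407


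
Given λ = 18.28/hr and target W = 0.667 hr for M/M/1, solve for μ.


W = 1/(μ−λ) ⇒ μ − λ = 1/W = 1/0.667 = 1.4993
μ = λ + 1/W = 18.28 + 1.4993 = 19.7793 per hr

Final: 19.7793 /hr


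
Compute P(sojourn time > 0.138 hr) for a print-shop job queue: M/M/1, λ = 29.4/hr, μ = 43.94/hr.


W ~ Exponential(μ−λ) for M/M/1.
μ − λ = 43.94 − 29.4 = 14.5400
P(W > t) = e^{−(μ−λ)t} = e^{−2.0065} = 0.134456

Final: 0.134456


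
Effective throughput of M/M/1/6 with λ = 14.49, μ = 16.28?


ρ = 0.8900; P_K = (1−ρ)ρ^6/(1−ρ^7) = 0.098045
λ_eff = λ(1 − P_K) = 14.49·(1 − 0.098045) = 14.49·0.901955 = 13.0693 /hr

Final: 13.0693 /hr


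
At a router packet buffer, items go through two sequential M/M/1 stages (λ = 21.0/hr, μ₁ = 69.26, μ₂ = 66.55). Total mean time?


Each node sees arrival rate λ = 21.0/hr (tandem ⇒ throughput preserved).
W₁ = 1/(μ₁−λ) = 1/(69.26−21.0) = 0.02072 hr
W₂ = 1/(μ₂−λ) = 1/(66.55−21.0) = 0.02195 hr
W_total = W₁ + W₂ = 0.02072 + 0.02195 = 0.04267 hr

Final: 0.04267 hr


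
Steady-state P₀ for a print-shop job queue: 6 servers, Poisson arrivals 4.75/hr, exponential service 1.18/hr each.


a = λ/μ = 4.75/1.18 = 4.0254; ρ = a/c = 0.6709
Σ_{k=0}^{5} a^k/k! (terms k=0..5) = 1.00000 + 4.02542 + 8.10202 + 10.87135 + 10.94045 + 8.80799 = 43.74723
Tail: a^6/(6!(1−ρ)) = 4254.70657/(720·0.3291) = 17.95620
P₀ = 1/(43.74723 + 17.95620) = 1/61.70343 = 0.016207

Final: 0.016207


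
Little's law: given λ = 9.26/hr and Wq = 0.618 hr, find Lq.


Lq = λWq = 9.26·0.618 = 5.7227

Final: 5.7227


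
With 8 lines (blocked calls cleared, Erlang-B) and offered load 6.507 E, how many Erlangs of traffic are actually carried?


B(8,6.507) = 0.150500 (Erlang-B)
Carried load = a(1 − B) = 6.507·(1 − 0.150500) = 6.507·0.849500 = 5.5277 E

Final: 5.5277 Erlangs


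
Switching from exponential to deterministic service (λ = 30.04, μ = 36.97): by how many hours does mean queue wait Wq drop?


ρ = 30.04/36.97 = 0.8126
Wq(M/M/1) = ρ/(μ−λ) = 0.8126/6.93 = 0.11725 hr
Wq(M/D/1) = ρ/(2(μ−λ)) = 0.05863 hr
Savings = 0.11725 − 0.05863 = 0.05863 hr

Final: 0.05863 hr


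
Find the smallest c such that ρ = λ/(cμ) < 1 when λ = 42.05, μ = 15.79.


Stability requires cμ > λ ⇔ c > λ/μ.
λ/μ = 42.05/15.79 = 2.6631
Minimum integer c = ⌊2.6631⌋ + 1 = 3
Check: 3·15.79 = 47.37 > 42.05, while 2·15.79 = 31.58 ≤ 42.05

Final: 3 servers


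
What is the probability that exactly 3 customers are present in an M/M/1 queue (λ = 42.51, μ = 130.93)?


ρ = 42.51/130.93 = 0.3247
P_n = (1−ρ)·ρ^n = (1 − 0.3247)·0.3247^3 = 0.6753·0.034226 = 0.023114

Final: 0.023114


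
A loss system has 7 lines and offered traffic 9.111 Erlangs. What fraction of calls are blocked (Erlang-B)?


B(c,a) = (a^c/c!) / Σ_{k=0}^{c} a^k/k!
a^7/7! = 1034.026788
Σ terms (k=0..7): 1.00000 + 9.11100 + 41.50516 + 126.05117 + 287.11306 + 523.17741 + 794.44490 + 1034.02679 = 2816.429497
B = 1034.026788/2816.429497 = 0.367141

Final: 0.367141


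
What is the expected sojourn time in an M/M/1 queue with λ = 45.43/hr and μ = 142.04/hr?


W = 1/(μ−λ) = 1/(142.04 − 45.43) = 1/96.61 = 0.01035 hr

Final: 0.01035 hr


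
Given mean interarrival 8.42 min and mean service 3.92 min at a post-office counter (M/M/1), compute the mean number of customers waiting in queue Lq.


λ = 60/8.42 = 7.1259 /hr
μ = 60/3.92 = 15.3061 /hr
ρ = λ/μ = 7.1259/15.3061 = 0.4656
Lq = ρ²/(1−ρ) = 0.2167/0.5344 = 0.4056

Final: 0.4056


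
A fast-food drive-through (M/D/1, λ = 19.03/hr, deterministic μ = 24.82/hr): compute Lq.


ρ = 19.03/24.82 = 0.7667
M/D/1: Lq = ρ²/(2(1−ρ)) = 0.5879/(2·0.2333) = 1.25999

Final: 1.25999


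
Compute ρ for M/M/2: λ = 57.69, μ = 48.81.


ρ = λ/(cμ) = 57.69/(2·48.81) = 57.69/97.62 = 0.5910

Final: 0.5910


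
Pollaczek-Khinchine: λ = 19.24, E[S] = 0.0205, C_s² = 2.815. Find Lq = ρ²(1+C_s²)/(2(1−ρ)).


ρ = λ·E[S] = 19.24·0.0205 = 0.3944
Lq = ρ²(1+C_s²)/(2(1−ρ)) = 0.1556·(1+2.815)/(2·0.6056)
= 0.1556·3.8150/1.2112 = 0.49002

Final: 0.49002


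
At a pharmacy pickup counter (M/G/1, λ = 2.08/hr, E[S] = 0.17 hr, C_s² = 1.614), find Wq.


ρ = λ·E[S] = 2.08·0.17 = 0.3536
E[S²] = E[S]²(1+C_s²) = 0.17²·(1+1.614) = 0.075545
Wq = λ·E[S²]/(2(1−ρ)) = 2.08·0.075545/(2·0.6464) = 0.12154 hr

Final: 0.12154 hr


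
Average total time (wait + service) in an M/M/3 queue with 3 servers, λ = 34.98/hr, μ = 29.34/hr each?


a = 1.1922; ρ = 0.3974; P₀ = 0.296591
Lq = P₀·a^c·ρ/(c!(1−ρ)²) = 0.09168
Wq = Lq/λ = 0.09168/34.98 = 0.002621 hr
W = Wq + 1/μ = 0.002621 + 0.03408 = 0.03670 hr

Final: 0.03670 hr


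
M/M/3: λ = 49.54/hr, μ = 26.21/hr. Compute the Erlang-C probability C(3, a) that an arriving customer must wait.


a = λ/μ = 1.8901; ρ = a/3 = 0.6300
P₀ = 0.129561 (from M/M/c formula)
C(c,a) = [a^c/(c!(1−ρ))]·P₀ = [6.75254/(6·0.3700)]·0.129561
= 3.04201·0.129561 = 0.394124

Final: 0.394124


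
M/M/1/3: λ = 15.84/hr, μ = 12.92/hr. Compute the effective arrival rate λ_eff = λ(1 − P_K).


ρ = 1.2260; P_K = (1−ρ)ρ^3/(1−ρ^4) = 0.330731
λ_eff = λ(1 − P_K) = 15.84·(1 − 0.330731) = 15.84·0.669269 = 10.6012 /hr

Final: 10.6012 /hr


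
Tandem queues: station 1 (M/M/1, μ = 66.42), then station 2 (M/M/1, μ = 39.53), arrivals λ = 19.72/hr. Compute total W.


Each node sees arrival rate λ = 19.72/hr (tandem ⇒ throughput preserved).
W₁ = 1/(μ₁−λ) = 1/(66.42−19.72) = 0.02141 hr
W₂ = 1/(μ₂−λ) = 1/(39.53−19.72) = 0.05048 hr
W_total = W₁ + W₂ = 0.02141 + 0.05048 = 0.07189 hr

Final: 0.07189 hr


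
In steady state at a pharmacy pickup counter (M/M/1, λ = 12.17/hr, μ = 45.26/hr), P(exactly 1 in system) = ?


ρ = 12.17/45.26 = 0.2689
P_n = (1−ρ)·ρ^n = (1 − 0.2689)·0.2689^1 = 0.7311·0.268891 = 0.196589

Final: 0.196589


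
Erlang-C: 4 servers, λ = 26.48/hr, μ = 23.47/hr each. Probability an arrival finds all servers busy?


a = λ/μ = 1.1282; ρ = a/4 = 0.2821
P₀ = 0.322775 (from M/M/c formula)
C(c,a) = [a^c/(c!(1−ρ))]·P₀ = [1.62039/(24·0.7179)]·0.322775
= 0.09404·0.322775 = 0.030354

Final: 0.030354


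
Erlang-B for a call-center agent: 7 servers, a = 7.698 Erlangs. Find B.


B(c,a) = (a^c/c!) / Σ_{k=0}^{c} a^k/k!
a^7/7! = 317.844581
Σ terms (k=0..7): 1.00000 + 7.69800 + 29.62960 + 76.02956 + 146.31889 + 225.27256 + 289.02469 + 317.84458 = 1092.817874
B = 317.844581/1092.817874 = 0.290849

Final: 0.290849


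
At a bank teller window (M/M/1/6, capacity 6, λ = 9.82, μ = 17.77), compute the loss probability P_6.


ρ = λ/μ = 9.82/17.77 = 0.5526
P_K = (1−ρ)ρ^K/(1−ρ^(K+1)) = (0.4474·0.028480)/(1 − 0.015739)
= 0.012742/0.984261 = 0.012945

Final: 0.012945


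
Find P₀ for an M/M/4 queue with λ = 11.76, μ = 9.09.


a = λ/μ = 11.76/9.09 = 1.2937; ρ = a/c = 0.3234
Σ_{k=0}^{3} a^k/k! (terms k=0..3) = 1.00000 + 1.29373 + 0.83687 + 0.36089 = 3.49149
Tail: a^4/(4!(1−ρ)) = 2.80139/(24·0.6766) = 0.17252
P₀ = 1/(3.49149 + 0.17252) = 1/3.66402 = 0.272925

Final: 0.272925


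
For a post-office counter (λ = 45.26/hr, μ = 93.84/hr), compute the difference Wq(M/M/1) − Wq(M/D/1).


ρ = 45.26/93.84 = 0.4823
Wq(M/M/1) = ρ/(μ−λ) = 0.4823/48.58 = 0.009928 hr
Wq(M/D/1) = ρ/(2(μ−λ)) = 0.004964 hr
Savings = 0.009928 − 0.004964 = 0.004964 hr

Final: 0.004964 hr
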